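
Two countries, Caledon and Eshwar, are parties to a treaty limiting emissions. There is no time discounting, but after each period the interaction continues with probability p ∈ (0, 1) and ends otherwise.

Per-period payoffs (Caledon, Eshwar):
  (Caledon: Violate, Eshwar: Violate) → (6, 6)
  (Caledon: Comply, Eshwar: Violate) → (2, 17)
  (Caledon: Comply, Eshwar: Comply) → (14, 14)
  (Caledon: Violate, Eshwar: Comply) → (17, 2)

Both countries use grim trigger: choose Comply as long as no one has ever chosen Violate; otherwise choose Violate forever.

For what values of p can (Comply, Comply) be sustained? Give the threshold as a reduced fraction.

3/11

With no time discounting, the continuation probability p plays the role of the discount factor.
Grim-trigger IC: 14/(1−p) ≥ 17 + 6p/(1−p) ⇒ p ≥ (17−14)/(17−6) = 3/11.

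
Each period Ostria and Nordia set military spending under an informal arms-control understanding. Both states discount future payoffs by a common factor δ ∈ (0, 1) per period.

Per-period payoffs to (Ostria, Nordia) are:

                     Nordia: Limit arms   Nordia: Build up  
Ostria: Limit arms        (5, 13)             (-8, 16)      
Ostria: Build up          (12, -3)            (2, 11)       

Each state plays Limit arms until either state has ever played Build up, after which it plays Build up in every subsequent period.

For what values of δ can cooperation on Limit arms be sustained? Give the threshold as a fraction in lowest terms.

Ostria's threshold: (12−5)/(12−2) = 7/10.
Nordia's threshold: (16−13)/(16−11) = 3/5.
7/10 > 3/5, so Ostria binds and δ* = 7/10.

7/10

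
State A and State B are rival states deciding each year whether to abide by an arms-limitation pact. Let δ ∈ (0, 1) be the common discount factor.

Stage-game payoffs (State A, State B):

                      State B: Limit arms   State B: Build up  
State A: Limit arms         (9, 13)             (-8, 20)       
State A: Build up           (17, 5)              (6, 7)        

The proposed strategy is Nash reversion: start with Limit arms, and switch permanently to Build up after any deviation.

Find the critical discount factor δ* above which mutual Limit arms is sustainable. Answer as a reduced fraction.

8/11

State A: cooperation gives 9 each period; deviation gives 17 once then 6 forever.
  9/(1−δ) ≥ 17 + 6δ/(1−δ) ⇒ δ ≥ 8/11.
State B: cooperation gives 13 each period; deviation gives 20 once then 7 forever.
  δ ≥ 7/13.
Both must hold, so the binding constraint is State A's: δ ≥ 8/11.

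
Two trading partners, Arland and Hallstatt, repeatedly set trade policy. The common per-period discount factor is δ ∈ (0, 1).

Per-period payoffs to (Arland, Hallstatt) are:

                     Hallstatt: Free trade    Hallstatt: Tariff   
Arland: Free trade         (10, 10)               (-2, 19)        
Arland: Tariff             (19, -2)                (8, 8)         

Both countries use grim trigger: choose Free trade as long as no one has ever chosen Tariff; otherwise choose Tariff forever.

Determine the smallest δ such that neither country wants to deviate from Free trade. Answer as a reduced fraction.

9/11

One-period gain from deviating is 19 − 10 = 9. The loss is 10 − 8 = 2 in every subsequent period, with present value 2·δ/(1−δ).
Deviation is unprofitable when 2·δ/(1−δ) ≥ 9, i.e. δ/(1−δ) ≥ 9/2.
Equivalently δ ≥ 9/(9+2) = 9/11.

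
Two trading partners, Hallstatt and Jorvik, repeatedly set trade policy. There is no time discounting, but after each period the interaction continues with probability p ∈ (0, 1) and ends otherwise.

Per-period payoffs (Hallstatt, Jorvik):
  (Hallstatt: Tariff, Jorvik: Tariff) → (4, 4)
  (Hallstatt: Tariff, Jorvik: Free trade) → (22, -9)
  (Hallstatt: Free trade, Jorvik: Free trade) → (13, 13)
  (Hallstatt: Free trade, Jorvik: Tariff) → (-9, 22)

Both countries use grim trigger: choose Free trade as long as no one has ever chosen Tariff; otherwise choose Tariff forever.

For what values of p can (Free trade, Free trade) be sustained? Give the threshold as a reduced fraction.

1/2

With no time discounting, the continuation probability p plays the role of the discount factor.
Grim-trigger IC: 13/(1−p) ≥ 22 + 4p/(1−p) ⇒ p ≥ (22−13)/(22−4) = 1/2.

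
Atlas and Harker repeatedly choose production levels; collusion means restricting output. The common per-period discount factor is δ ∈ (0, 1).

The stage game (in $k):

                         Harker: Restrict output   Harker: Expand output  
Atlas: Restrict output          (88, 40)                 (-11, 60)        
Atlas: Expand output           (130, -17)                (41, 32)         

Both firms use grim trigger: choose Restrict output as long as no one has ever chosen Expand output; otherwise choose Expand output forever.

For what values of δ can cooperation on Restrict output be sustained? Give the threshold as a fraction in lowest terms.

5/7

Atlas's threshold: (130−88)/(130−41) = 42/89.
Harker's threshold: (60−40)/(60−32) = 5/7.
42/89 < 5/7, so Harker binds and δ* = 5/7.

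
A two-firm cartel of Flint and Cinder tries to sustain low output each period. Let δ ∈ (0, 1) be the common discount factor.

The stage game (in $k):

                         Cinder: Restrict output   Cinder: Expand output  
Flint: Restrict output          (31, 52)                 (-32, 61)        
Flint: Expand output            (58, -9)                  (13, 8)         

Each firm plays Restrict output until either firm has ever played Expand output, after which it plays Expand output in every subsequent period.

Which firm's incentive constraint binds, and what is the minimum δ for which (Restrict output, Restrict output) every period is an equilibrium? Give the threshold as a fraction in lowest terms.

Flint's threshold: (58−31)/(58−13) = 3/5.
Cinder's threshold: (61−52)/(61−8) = 9/53.
3/5 > 9/53, so Flint binds and δ* = 3/5.

Flint; δ ≥ 3/5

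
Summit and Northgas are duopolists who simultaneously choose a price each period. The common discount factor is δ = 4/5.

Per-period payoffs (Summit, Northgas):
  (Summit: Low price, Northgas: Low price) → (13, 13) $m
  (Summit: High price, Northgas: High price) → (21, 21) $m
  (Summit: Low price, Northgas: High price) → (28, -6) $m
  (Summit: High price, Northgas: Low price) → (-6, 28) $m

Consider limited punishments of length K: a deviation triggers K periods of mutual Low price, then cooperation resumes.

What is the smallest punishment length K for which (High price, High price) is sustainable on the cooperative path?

2

IC: δ(1−δ^K)/(1−δ) ≥ (28−21)/(21−13) = 7/8.
With δ = 4/5: need 1 − δ^K ≥ 7/8·(1−4/5)/(4/5), i.e. δ^K ≤ 0.7812.
Since (4/5)^1 = 0.8000 and (4/5)^2 = 0.6400, the smallest such K is 2.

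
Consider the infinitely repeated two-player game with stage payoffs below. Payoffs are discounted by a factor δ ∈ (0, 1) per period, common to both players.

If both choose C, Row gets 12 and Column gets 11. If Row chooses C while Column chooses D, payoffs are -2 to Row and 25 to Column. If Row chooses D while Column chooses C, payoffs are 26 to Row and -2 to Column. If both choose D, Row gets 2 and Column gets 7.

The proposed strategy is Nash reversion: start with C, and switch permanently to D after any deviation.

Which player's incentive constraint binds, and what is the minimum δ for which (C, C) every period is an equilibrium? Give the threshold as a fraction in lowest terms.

Column; δ ≥ 7/9

Row: cooperation gives 12 each period; deviation gives 26 once then 2 forever.
  12/(1−δ) ≥ 26 + 2δ/(1−δ) ⇒ δ ≥ 14/24 = 7/12.
Column: cooperation gives 11 each period; deviation gives 25 once then 7 forever.
  δ ≥ 14/18 = 7/9.
Both must hold, so the binding constraint is Column's: δ ≥ 7/9.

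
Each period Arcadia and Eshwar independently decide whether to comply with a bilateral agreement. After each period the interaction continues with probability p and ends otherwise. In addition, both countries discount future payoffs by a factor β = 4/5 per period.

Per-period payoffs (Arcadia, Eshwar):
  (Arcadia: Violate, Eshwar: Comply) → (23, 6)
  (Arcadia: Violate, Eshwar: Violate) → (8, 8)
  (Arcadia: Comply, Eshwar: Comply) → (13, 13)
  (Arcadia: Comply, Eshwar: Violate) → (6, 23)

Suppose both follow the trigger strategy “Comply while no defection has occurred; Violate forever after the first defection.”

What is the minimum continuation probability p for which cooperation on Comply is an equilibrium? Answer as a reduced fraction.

5/6

With continuation probability p and discount β, the effective per-period discount factor is βp.
Grim-trigger IC: βp ≥ (23−13)/(23−8) = 2/3.
So p ≥ (2/3)/(4/5) = 5/6.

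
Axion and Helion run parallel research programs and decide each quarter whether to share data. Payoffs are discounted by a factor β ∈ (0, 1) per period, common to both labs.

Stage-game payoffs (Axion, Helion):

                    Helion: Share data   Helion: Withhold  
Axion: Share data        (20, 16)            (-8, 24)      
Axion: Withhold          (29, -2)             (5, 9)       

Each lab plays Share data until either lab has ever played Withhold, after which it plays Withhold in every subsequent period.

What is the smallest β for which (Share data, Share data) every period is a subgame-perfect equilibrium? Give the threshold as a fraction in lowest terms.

8/15

Axion: cooperation gives 20 each period; deviation gives 29 once then 5 forever.
  20/(1−β) ≥ 29 + 5β/(1−β) ⇒ β ≥ 9/24 = 3/8.
Helion: cooperation gives 16 each period; deviation gives 24 once then 9 forever.
  β ≥ 8/15.
Both must hold, so the binding constraint is Helion's: β ≥ 8/15.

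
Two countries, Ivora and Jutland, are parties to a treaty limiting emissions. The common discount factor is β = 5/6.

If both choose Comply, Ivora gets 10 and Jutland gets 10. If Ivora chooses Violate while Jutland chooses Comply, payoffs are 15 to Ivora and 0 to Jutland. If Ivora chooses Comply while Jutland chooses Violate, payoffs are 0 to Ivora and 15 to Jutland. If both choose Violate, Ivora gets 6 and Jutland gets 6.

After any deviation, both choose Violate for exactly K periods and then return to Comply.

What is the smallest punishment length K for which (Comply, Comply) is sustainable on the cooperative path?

IC: β(1−β^K)/(1−β) ≥ (15−10)/(10−6) = 5/4.
With β = 5/6: need 1 − β^K ≥ 5/4·(1−5/6)/(5/6), i.e. β^K ≤ 0.7500.
Since (5/6)^1 = 0.8333 and (5/6)^2 = 0.6944, the smallest such K is 2.

2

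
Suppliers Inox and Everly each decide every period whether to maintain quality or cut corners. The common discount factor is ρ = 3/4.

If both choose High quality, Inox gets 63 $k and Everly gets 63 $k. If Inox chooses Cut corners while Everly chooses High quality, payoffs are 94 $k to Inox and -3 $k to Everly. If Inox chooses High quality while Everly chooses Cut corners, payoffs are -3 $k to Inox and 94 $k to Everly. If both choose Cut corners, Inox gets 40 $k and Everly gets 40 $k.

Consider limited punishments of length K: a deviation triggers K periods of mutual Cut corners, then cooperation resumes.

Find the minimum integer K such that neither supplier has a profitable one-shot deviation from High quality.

3

No profitable deviation requires (63−40)(ρ+…+ρ^K) ≥ 94−63, i.e. ρ+…+ρ^K ≥ 31/23 ≈ 1.3478.
With ρ = 3/4, the partial sums are K=1: 0.7500, K=2: 1.3125, K=3: 1.7344.
K = 3 is the first length at which the sum reaches 1.3478.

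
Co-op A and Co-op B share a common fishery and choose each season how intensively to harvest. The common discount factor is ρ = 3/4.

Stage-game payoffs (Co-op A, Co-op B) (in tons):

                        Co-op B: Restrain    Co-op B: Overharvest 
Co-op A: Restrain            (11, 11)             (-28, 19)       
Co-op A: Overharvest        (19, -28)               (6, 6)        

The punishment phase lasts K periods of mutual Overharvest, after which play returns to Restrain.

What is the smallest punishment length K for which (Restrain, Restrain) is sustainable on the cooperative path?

3

IC: ρ(1−ρ^K)/(1−ρ) ≥ (19−11)/(11−6) = 8/5.
With ρ = 3/4: need 1 − ρ^K ≥ 8/5·(1−3/4)/(3/4), i.e. ρ^K ≤ 0.4667.
Since (3/4)^2 = 0.5625 and (3/4)^3 = 0.4219, the smallest such K is 3.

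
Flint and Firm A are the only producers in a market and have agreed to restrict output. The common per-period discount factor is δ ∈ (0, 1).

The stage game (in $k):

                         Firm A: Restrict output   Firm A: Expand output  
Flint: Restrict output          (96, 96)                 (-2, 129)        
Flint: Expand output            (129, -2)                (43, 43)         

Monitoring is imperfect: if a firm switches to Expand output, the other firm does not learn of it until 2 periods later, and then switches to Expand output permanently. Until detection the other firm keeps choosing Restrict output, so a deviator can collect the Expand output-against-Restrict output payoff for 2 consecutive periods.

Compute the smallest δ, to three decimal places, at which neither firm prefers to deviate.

A deviator earns 129 for 2 periods, then 43 forever; cooperating earns 96 forever. Multiplying the IC by (1−δ):
96 ≥ 129(1−δ^2) + 43δ^2, so 86·δ^2 ≥ 33 and δ^2 ≥ 33/86.
δ ≥ (33/86)^(1/2) ≈ 0.619.

0.619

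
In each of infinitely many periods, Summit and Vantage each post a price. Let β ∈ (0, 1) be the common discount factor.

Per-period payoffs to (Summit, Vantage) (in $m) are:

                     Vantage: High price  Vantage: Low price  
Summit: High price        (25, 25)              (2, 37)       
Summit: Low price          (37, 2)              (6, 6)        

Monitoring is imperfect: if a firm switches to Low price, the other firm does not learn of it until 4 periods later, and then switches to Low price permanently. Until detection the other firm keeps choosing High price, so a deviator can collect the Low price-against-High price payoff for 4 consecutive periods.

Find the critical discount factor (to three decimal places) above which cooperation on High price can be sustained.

0.789

A deviator earns 37 for 4 periods, then 6 forever; cooperating earns 25 forever. Multiplying the IC by (1−β):
25 ≥ 37(1−β^4) + 6β^4, so 31·β^4 ≥ 12 and β^4 ≥ 12/31.
β ≥ (12/31)^(1/4) ≈ 0.789.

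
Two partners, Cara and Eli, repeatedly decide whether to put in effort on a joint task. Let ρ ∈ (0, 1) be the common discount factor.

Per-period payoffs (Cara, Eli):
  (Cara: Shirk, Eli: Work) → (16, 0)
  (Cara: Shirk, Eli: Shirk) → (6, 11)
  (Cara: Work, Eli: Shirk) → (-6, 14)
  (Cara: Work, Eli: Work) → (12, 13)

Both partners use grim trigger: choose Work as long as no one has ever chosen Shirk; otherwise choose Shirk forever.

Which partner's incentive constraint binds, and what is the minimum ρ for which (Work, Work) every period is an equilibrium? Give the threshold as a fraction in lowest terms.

Cara; ρ ≥ 2/5

Cara's threshold: (16−12)/(16−6) = 2/5.
Eli's threshold: (14−13)/(14−11) = 1/3.
2/5 > 1/3, so Cara binds and ρ* = 2/5.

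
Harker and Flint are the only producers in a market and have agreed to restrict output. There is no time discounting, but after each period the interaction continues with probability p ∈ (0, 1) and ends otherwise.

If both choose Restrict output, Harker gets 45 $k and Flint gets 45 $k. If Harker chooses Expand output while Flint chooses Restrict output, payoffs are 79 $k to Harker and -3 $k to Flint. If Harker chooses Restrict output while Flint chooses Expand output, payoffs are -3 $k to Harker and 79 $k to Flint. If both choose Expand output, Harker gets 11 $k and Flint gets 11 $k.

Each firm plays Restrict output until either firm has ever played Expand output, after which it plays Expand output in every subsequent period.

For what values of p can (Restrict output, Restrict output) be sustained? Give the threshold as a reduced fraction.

With no time discounting, the continuation probability p plays the role of the discount factor.
Grim-trigger IC: 45/(1−p) ≥ 79 + 11p/(1−p) ⇒ p ≥ (79−45)/(79−11) = 1/2.

1/2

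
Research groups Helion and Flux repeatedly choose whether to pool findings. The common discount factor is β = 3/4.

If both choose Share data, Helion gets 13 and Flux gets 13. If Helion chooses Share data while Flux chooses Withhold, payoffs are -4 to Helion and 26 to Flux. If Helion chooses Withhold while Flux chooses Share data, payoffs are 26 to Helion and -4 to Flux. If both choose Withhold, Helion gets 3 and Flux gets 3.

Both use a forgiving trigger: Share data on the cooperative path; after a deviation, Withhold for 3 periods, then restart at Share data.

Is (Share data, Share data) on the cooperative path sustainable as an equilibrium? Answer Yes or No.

Yes

IC: β+…+β^3 ≥ (26−13)/(13−3) = 13/10.
At β = 3/4: partial sum = 1.7344 ≥ 1.3000. Cooperation sustainable.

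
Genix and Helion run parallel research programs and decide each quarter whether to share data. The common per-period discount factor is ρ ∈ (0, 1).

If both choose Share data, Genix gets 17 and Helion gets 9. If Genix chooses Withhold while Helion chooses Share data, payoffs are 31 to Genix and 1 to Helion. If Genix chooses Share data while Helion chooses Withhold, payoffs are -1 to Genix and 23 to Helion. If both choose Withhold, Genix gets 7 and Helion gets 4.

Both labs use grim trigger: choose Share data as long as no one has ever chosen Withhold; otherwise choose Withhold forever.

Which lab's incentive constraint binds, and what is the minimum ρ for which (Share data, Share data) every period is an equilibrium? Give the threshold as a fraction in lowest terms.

Genix's threshold: (31−17)/(31−7) = 7/12.
Helion's threshold: (23−9)/(23−4) = 14/19.
7/12 < 14/19, so Helion binds and ρ* = 14/19.

Helion; ρ ≥ 14/19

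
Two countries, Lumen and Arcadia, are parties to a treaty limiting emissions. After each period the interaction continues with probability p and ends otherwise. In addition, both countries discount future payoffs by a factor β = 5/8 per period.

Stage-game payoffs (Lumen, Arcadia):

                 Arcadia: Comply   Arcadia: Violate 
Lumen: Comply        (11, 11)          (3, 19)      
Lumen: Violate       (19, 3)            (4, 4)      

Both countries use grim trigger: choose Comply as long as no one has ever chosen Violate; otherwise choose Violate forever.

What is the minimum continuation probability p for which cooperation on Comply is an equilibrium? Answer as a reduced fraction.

64/75

With continuation probability p and discount β, the effective per-period discount factor is βp.
Grim-trigger IC: βp ≥ (19−11)/(19−4) = 8/15.
So p ≥ (8/15)/(5/8) = 64/75.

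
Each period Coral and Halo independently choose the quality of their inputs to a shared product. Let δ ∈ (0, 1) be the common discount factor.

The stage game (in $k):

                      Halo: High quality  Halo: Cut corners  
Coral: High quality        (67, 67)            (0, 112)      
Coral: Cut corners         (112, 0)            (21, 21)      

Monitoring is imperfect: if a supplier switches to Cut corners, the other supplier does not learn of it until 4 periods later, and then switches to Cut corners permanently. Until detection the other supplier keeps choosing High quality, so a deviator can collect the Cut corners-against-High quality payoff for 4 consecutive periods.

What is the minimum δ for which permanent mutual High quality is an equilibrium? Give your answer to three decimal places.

0.839

A deviator earns 112 for 4 periods, then 21 forever; cooperating earns 67 forever. Multiplying the IC by (1−δ):
67 ≥ 112(1−δ^4) + 21δ^4, so 91·δ^4 ≥ 45 and δ^4 ≥ 45/91.
δ ≥ (45/91)^(1/4) ≈ 0.839.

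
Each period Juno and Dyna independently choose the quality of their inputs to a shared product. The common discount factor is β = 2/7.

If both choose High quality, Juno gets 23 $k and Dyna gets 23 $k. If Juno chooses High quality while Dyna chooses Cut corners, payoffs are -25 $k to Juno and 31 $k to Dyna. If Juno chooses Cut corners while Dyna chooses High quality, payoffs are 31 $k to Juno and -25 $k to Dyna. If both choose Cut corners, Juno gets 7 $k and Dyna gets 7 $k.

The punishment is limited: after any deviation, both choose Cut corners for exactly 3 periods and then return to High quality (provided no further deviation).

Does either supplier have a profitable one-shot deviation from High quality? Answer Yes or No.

Yes

IC: β+…+β^3 ≥ (31−23)/(23−7) = 1/2.
At β = 2/7: partial sum = 0.3907 < 0.5000. Cooperation not sustainable.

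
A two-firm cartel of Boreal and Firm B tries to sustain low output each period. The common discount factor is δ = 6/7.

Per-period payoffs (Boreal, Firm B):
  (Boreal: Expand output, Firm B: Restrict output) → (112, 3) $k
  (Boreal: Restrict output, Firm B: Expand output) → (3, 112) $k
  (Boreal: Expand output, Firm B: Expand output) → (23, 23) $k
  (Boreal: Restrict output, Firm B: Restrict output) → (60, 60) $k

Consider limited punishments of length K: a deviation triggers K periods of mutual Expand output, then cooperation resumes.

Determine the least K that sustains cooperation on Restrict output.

2

No profitable deviation requires (60−23)(δ+…+δ^K) ≥ 112−60, i.e. δ+…+δ^K ≥ 52/37 ≈ 1.4054.
With δ = 6/7, the partial sums are K=1: 0.8571, K=2: 1.5918.
K = 2 is the first length at which the sum reaches 1.4054.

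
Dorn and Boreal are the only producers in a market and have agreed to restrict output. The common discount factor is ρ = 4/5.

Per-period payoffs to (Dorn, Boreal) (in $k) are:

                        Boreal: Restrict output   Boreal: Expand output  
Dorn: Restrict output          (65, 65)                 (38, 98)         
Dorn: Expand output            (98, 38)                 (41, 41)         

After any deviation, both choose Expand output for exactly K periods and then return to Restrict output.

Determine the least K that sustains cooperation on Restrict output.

Need Σ_{k=1}^{K} ρ^k ≥ (98−65)/(65−41) = 1.3750 at ρ = 4/5.
At K = 1 the sum is 0.8000 < 1.3750; at K = 2 it is 1.4400 ≥ 1.3750.
So the minimum punishment length is K = 2.

2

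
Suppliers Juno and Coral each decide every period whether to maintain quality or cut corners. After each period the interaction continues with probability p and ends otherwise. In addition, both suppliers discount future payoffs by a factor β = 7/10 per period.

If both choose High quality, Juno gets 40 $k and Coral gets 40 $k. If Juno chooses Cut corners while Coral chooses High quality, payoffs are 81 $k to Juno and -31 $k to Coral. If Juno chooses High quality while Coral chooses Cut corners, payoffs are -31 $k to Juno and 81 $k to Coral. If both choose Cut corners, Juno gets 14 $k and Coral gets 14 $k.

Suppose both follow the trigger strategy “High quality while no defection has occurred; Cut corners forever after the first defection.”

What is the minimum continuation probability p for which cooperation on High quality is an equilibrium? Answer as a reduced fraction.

Expected continuation weight on next period's payoff is β·p = 7/10·p, which plays the role of the discount factor.
Cooperation requires 7/10·p ≥ (81−40)/(81−14) = 41/67, hence p ≥ 410/469.

410/469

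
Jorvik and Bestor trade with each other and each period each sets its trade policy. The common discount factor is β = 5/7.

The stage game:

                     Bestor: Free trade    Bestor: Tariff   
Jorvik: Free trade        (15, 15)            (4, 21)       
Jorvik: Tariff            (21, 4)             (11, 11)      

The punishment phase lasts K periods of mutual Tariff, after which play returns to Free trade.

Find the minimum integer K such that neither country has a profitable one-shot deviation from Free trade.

3

IC: β(1−β^K)/(1−β) ≥ (21−15)/(15−11) = 3/2.
With β = 5/7: need 1 − β^K ≥ 3/2·(1−5/7)/(5/7), i.e. β^K ≤ 0.4000.
Since (5/7)^2 = 0.5102 and (5/7)^3 = 0.3644, the smallest such K is 3.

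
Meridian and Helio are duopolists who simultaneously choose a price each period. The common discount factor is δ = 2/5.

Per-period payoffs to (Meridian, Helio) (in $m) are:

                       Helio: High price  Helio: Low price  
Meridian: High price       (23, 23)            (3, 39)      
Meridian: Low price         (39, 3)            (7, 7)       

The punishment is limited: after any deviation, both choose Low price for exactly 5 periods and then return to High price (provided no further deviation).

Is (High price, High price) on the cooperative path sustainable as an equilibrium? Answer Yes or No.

No

A one-shot deviation gives 39 now, then 7 for 5 periods, then back to 23.
Gain from deviating: (39−23) today; loss: (23−7) in each of the next 5 periods.
No-deviation condition: (23−7)(δ+…+δ^5) ≥ 39−23, i.e. δ+…+δ^5 ≥ 1.
At δ = 2/5: δ+…+δ^5 = 0.6598 < 1.0000.
So cooperation is not sustainable.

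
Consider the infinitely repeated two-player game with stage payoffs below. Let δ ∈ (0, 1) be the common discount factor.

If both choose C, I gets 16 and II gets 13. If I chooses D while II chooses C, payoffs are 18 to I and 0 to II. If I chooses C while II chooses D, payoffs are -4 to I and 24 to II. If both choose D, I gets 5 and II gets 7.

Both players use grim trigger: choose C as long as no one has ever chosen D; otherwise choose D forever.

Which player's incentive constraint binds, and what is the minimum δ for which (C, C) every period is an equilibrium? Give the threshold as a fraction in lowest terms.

I: cooperation gives 16 each period; deviation gives 18 once then 5 forever.
  16/(1−δ) ≥ 18 + 5δ/(1−δ) ⇒ δ ≥ 2/13.
II: cooperation gives 13 each period; deviation gives 24 once then 7 forever.
  δ ≥ 11/17.
Both must hold, so the binding constraint is II's: δ ≥ 11/17.

II; δ ≥ 11/17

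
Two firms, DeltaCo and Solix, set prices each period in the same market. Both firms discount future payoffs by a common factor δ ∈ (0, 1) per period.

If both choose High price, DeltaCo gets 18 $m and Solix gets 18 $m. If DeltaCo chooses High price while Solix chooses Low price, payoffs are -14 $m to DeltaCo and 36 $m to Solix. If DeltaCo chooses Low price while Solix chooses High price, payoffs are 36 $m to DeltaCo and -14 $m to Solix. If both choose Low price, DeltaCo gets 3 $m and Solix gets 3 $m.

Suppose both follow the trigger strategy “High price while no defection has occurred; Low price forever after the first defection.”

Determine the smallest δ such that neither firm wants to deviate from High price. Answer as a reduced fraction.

18/(1−δ) ≥ 36 + 3δ/(1−δ)
18 ≥ 36 − 33δ
δ ≥ 18/33 = 6/11.

6/11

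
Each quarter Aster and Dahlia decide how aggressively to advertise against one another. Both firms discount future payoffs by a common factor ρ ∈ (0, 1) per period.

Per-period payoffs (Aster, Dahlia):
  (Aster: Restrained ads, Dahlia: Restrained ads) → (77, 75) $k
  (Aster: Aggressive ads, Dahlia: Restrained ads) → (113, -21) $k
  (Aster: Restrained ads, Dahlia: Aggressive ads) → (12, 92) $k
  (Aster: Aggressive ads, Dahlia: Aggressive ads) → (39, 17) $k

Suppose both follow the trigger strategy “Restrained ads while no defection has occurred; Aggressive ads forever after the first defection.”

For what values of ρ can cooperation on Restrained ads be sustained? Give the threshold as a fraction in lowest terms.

Aster: cooperation gives 77 each period; deviation gives 113 once then 39 forever.
  77/(1−ρ) ≥ 113 + 39ρ/(1−ρ) ⇒ ρ ≥ 36/74 = 18/37.
Dahlia: cooperation gives 75 each period; deviation gives 92 once then 17 forever.
  ρ ≥ 17/75.
Both must hold, so the binding constraint is Aster's: ρ ≥ 18/37.

18/37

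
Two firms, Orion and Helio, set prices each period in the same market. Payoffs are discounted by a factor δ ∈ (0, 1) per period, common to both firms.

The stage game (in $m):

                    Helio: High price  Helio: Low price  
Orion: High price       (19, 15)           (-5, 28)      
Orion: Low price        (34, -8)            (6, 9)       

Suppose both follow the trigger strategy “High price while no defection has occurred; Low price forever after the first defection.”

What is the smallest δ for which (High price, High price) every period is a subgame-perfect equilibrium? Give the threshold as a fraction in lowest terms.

Orion: cooperation gives 19 each period; deviation gives 34 once then 6 forever.
  19/(1−δ) ≥ 34 + 6δ/(1−δ) ⇒ δ ≥ 15/28.
Helio: cooperation gives 15 each period; deviation gives 28 once then 9 forever.
  δ ≥ 13/19.
Both must hold, so the binding constraint is Helio's: δ ≥ 13/19.

13/19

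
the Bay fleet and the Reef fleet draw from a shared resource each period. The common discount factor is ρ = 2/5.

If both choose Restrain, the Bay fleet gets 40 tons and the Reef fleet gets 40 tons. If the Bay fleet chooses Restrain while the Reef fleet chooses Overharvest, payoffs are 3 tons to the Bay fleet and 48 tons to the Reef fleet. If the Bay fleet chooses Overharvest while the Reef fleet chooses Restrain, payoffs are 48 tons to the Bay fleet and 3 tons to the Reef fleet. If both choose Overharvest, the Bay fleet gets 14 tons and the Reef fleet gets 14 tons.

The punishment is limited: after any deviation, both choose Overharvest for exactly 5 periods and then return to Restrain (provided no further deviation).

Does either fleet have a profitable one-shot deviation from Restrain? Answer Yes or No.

No

Comparing payoff streams over the 6 periods until play realigns: cooperate → 40(1+ρ+…+ρ^5); deviate → 48 + 14(ρ+…+ρ^5).
Cooperation is sustained iff (40−14)(ρ+…+ρ^5) ≥ 48−40.
ρ+…+ρ^5 = 2/5·(1−(2/5)^5)/(1−2/5) = 0.6598, and (48−40)/(40−14) = 0.3077.
0.6598 ≥ 0.3077, so cooperation is sustainable.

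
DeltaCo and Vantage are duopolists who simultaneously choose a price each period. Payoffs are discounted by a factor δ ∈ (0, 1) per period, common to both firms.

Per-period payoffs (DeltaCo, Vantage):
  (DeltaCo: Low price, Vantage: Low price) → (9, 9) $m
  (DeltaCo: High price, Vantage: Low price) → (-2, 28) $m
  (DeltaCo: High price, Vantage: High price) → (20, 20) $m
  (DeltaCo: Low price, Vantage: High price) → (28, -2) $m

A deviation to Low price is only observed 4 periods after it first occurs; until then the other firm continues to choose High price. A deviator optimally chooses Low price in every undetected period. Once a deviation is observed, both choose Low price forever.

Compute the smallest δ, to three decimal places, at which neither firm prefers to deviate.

The best deviation is to choose Low price for all 4 undetected periods, earning 28 each, then 9 forever once detected.
Deviation value: 28(1−δ^4)/(1−δ) + 9δ^4/(1−δ); cooperation value: 20/(1−δ).
IC: 20 ≥ 28(1−δ^4) + 9δ^4 = 28 − 19δ^4.
So δ^4 ≥ 8/19, giving δ ≥ (8/19)^(1/4) ≈ 0.806.

0.806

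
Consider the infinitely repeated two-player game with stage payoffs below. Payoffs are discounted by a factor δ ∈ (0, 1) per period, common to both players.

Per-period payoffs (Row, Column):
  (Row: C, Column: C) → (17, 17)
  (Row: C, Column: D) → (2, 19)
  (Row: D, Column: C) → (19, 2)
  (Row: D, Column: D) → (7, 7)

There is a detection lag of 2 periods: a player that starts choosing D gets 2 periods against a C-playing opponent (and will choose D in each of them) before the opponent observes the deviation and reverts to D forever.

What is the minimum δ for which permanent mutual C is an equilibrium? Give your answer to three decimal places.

The best deviation is to choose D for all 2 undetected periods, earning 19 each, then 7 forever once detected.
Deviation value: 19(1−δ^2)/(1−δ) + 7δ^2/(1−δ); cooperation value: 17/(1−δ).
IC: 17 ≥ 19(1−δ^2) + 7δ^2 = 19 − 12δ^2.
So δ^2 ≥ 2/12 = 1/6, giving δ ≥ (1/6)^(1/2) ≈ 0.408.

0.408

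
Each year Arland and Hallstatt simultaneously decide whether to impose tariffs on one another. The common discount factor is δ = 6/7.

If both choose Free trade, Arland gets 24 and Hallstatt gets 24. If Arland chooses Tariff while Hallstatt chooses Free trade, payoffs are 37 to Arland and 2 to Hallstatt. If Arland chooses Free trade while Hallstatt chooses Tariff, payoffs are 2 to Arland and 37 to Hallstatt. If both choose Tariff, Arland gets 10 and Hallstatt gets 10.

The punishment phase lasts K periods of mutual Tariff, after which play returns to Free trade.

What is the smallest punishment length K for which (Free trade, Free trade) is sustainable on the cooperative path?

2

IC: δ(1−δ^K)/(1−δ) ≥ (37−24)/(24−10) = 13/14.
With δ = 6/7: need 1 − δ^K ≥ 13/14·(1−6/7)/(6/7), i.e. δ^K ≤ 0.8452.
Since (6/7)^1 = 0.8571 and (6/7)^2 = 0.7347, the smallest such K is 2.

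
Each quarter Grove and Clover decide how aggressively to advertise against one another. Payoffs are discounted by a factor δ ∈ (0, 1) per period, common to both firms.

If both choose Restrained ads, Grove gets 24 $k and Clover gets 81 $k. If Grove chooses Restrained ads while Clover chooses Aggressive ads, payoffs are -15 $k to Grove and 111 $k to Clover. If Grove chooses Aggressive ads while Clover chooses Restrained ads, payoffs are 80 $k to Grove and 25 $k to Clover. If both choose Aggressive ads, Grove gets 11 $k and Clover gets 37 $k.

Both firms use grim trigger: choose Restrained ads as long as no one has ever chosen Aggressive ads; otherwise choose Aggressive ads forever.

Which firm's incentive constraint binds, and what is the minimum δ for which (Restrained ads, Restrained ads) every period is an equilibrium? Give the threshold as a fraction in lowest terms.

Grove's threshold: (80−24)/(80−11) = 56/69.
Clover's threshold: (111−81)/(111−37) = 15/37.
56/69 > 15/37, so Grove binds and δ* = 56/69.

Grove; δ ≥ 56/69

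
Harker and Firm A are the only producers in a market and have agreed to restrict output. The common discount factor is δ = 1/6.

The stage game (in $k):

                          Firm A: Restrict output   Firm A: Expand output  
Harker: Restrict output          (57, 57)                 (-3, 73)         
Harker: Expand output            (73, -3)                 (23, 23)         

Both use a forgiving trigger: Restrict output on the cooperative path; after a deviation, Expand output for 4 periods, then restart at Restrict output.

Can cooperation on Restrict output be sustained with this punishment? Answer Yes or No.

Comparing payoff streams over the 5 periods until play realigns: cooperate → 57(1+δ+…+δ^4); deviate → 73 + 23(δ+…+δ^4).
Cooperation is sustained iff (57−23)(δ+…+δ^4) ≥ 73−57.
δ+…+δ^4 = 1/6·(1−(1/6)^4)/(1−1/6) = 0.1998, and (73−57)/(57−23) = 0.4706.
0.1998 < 0.4706, so cooperation is not sustainable.

No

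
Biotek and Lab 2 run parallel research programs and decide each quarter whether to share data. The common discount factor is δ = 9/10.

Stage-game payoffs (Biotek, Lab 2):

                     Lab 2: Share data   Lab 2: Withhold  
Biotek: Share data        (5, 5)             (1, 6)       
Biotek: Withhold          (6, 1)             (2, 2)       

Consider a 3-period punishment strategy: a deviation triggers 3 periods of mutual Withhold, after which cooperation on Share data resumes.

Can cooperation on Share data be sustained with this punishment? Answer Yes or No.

A one-shot deviation gives 6 now, then 2 for 3 periods, then back to 5.
Gain from deviating: (6−5) today; loss: (5−2) in each of the next 3 periods.
No-deviation condition: (5−2)(δ+…+δ^3) ≥ 6−5, i.e. δ+…+δ^3 ≥ 1/3.
At δ = 9/10: δ+…+δ^3 = 2.4390 ≥ 0.3333.
So cooperation is sustainable.

Yes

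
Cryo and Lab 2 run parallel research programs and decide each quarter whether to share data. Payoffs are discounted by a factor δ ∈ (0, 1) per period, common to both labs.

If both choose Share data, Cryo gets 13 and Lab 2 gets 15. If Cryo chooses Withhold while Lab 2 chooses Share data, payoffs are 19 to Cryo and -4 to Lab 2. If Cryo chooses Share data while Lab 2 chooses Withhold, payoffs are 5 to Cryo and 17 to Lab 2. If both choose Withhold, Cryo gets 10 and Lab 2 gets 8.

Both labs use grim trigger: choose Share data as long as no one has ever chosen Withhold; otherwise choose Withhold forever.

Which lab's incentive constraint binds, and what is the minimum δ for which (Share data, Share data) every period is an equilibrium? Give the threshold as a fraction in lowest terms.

For Cryo: deviation gain 19−13 = 6, per-period punishment loss 13−10 = 3. IC gives δ ≥ 6/9 = 2/3.
For Lab 2: gain 2, loss 7 per period, so δ ≥ 2/9.
The tighter constraint is Cryo's, so cooperation needs δ ≥ 2/3.

Cryo; δ ≥ 2/3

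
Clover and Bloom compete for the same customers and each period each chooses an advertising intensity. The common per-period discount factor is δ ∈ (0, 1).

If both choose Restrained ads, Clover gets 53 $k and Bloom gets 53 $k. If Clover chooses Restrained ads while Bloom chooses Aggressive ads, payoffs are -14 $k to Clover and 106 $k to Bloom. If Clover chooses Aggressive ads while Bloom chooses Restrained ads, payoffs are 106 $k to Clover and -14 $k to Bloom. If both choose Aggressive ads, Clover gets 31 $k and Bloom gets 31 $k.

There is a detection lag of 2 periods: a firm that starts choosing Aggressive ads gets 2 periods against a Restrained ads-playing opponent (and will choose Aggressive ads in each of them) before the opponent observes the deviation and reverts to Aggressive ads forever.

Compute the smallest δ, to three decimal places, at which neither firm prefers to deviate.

Deviating for the 2 undetected periods gains 106−53 = 53 per period over cooperation, then loses 53−31 = 22 per period forever once punishment starts.
Gain: 53(1 + δ + … + δ^1); loss: 22·δ^2/(1−δ).
No profitable deviation ⇔ 53(1−δ^2) ≤ 22·δ^2, i.e. δ^2 ≥ 53/(53+22) = 53/75.
Hence δ ≥ (53/75)^(1/2) ≈ 0.841.

0.841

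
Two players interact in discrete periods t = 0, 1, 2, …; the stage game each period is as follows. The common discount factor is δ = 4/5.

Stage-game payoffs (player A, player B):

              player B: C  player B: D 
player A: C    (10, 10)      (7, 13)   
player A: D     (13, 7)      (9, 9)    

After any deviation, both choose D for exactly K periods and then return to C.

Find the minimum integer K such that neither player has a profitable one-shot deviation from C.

7

Need Σ_{k=1}^{K} δ^k ≥ (13−10)/(10−9) = 3.0000 at δ = 4/5.
At K = 6 the sum is 2.9514 < 3.0000; at K = 7 it is 3.1611 ≥ 3.0000.
So the minimum punishment length is K = 7.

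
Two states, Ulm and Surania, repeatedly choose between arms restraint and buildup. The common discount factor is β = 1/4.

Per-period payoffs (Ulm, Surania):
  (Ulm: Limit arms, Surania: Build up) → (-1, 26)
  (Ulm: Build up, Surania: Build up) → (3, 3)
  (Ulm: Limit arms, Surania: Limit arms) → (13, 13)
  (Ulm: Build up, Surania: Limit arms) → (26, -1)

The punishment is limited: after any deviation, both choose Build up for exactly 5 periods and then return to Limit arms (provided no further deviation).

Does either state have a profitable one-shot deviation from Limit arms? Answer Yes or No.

IC: β+…+β^5 ≥ (26−13)/(13−3) = 13/10.
At β = 1/4: partial sum = 0.3330 < 1.3000. Cooperation not sustainable.

Yes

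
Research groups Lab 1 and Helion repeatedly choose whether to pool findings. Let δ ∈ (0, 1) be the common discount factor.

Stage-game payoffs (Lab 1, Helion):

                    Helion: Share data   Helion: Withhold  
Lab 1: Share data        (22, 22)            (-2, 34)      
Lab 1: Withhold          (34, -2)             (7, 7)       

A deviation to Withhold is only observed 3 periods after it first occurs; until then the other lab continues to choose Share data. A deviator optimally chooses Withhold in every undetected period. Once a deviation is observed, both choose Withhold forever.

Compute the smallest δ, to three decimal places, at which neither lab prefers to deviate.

0.763

A deviator earns 34 for 3 periods, then 7 forever; cooperating earns 22 forever. Multiplying the IC by (1−δ):
22 ≥ 34(1−δ^3) + 7δ^3, so 27·δ^3 ≥ 12 and δ^3 ≥ 4/9.
δ ≥ (4/9)^(1/3) ≈ 0.763.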